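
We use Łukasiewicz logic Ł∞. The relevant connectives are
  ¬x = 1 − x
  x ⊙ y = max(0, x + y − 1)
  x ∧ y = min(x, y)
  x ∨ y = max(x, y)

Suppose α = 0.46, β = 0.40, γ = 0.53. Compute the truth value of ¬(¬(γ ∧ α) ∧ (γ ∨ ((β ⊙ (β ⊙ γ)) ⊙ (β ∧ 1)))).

0.47

γ ∧ α = min(0.53, 0.46) = 0.46
¬(γ ∧ α) = 1 − 0.46 = 0.54
β ⊙ γ = max(0, 0.40 + 0.53 − 1) = max(0, -0.07) = 0.00
β ⊙ (β ⊙ γ) = max(0, 0.40 + 0.00 − 1) = max(0, -0.60) = 0.00
β ∧ 1 = min(0.40, 1.00) = 0.40
(β ⊙ (β ⊙ γ)) ⊙ (β ∧ 1) = max(0, 0.00 + 0.40 − 1) = max(0, -0.60) = 0.00
γ ∨ ((β ⊙ (β ⊙ γ)) ⊙ (β ∧ 1)) = max(0.53, 0.00) = 0.53
¬(γ ∧ α) ∧ (γ ∨ ((β ⊙ (β ⊙ γ)) ⊙ (β ∧ 1))) = min(0.54, 0.53) = 0.53
¬(¬(γ ∧ α) ∧ (γ ∨ ((β ⊙ (β ⊙ γ)) ⊙ (β ∧ 1)))) = 1 − 0.53 = 0.47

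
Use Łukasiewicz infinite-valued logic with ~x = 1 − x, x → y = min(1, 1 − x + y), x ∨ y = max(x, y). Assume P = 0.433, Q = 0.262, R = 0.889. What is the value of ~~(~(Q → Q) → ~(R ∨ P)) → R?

0.889

Q → Q = min(1, 1 − 0.262 + 0.262) = min(1, 1.000) = 1.000
~(Q → Q) = 1 − 1.000 = 0.000
R ∨ P = max(0.889, 0.433) = 0.889
~(R ∨ P) = 1 − 0.889 = 0.111
~(Q → Q) → ~(R ∨ P) = min(1, 1 − 0.000 + 0.111) = min(1, 1.111) = 1.000
~(~(Q → Q) → ~(R ∨ P)) = 1 − 1.000 = 0.000
~~(~(Q → Q) → ~(R ∨ P)) = 1 − 0.000 = 1.000
~~(~(Q → Q) → ~(R ∨ P)) → R = min(1, 1 − 1.000 + 0.889) = min(1, 0.889) = 0.889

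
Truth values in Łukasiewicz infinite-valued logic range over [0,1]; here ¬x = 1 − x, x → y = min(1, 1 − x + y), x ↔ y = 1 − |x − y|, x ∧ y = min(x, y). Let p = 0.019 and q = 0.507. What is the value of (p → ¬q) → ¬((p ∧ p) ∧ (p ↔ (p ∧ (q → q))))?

¬q = 1 − 0.507 = 0.493
p → ¬q = min(1, 1 − 0.019 + 0.493) = min(1, 1.474) = 1.000
p ∧ p = min(0.019, 0.019) = 0.019
q → q = min(1, 1 − 0.507 + 0.507) = min(1, 1.000) = 1.000
p ∧ (q → q) = min(0.019, 1.000) = 0.019
p ↔ (p ∧ (q → q)) = 1 − |0.019 − 0.019| = 1 − 0.000 = 1.000
(p ∧ p) ∧ (p ↔ (p ∧ (q → q))) = min(0.019, 1.000) = 0.019
¬((p ∧ p) ∧ (p ↔ (p ∧ (q → q)))) = 1 − 0.019 = 0.981
(p → ¬q) → ¬((p ∧ p) ∧ (p ↔ (p ∧ (q → q)))) = min(1, 1 − 1.000 + 0.981) = min(1, 0.981) = 0.981

0.981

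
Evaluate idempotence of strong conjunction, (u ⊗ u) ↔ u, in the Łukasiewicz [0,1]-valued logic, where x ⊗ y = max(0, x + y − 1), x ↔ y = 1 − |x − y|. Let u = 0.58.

0.58

u ⊗ u = max(0, 0.58 + 0.58 − 1) = max(0, 0.16) = 0.16
(u ⊗ u) ↔ u = 1 − |0.16 − 0.58| = 1 − 0.42 = 0.58
(The value 0.58 < 1 shows this instance is not satisfied; fails in Ł∞ since a ⊗ a = max(0, 2a−1) ≠ a in general.)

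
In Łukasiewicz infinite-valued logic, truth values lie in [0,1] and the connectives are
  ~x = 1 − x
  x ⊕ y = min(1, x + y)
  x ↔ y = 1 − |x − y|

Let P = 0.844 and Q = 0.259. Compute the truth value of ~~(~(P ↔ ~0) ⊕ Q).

~0 = 1 − 0.000 = 1.000
P ↔ ~0 = 1 − |0.844 − 1.000| = 1 − 0.156 = 0.844
~(P ↔ ~0) = 1 − 0.844 = 0.156
~(P ↔ ~0) ⊕ Q = min(1, 0.156 + 0.259) = min(1, 0.415) = 0.415
~(~(P ↔ ~0) ⊕ Q) = 1 − 0.415 = 0.585
~~(~(P ↔ ~0) ⊕ Q) = 1 − 0.585 = 0.415

0.415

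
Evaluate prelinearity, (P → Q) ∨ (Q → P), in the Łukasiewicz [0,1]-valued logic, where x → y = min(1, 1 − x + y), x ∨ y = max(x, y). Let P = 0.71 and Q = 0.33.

P → Q = min(1, 1 − 0.71 + 0.33) = min(1, 0.62) = 0.62
Q → P = min(1, 1 − 0.33 + 0.71) = min(1, 1.38) = 1.00
(P → Q) ∨ (Q → P) = max(0.62, 1.00) = 1.00
(As expected: a Ł∞-tautology — holds in every MV-chain.)

1.00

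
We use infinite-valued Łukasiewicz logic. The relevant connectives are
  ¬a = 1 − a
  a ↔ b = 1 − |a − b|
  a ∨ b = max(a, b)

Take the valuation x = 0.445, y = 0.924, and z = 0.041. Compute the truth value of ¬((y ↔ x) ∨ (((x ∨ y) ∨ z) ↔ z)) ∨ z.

0.479

y ↔ x = 1 − |0.924 − 0.445| = 1 − 0.479 = 0.521
x ∨ y = max(0.445, 0.924) = 0.924
(x ∨ y) ∨ z = max(0.924, 0.041) = 0.924
((x ∨ y) ∨ z) ↔ z = 1 − |0.924 − 0.041| = 1 − 0.883 = 0.117
(y ↔ x) ∨ (((x ∨ y) ∨ z) ↔ z) = max(0.521, 0.117) = 0.521
¬((y ↔ x) ∨ (((x ∨ y) ∨ z) ↔ z)) = 1 − 0.521 = 0.479
¬((y ↔ x) ∨ (((x ∨ y) ∨ z) ↔ z)) ∨ z = max(0.479, 0.041) = 0.479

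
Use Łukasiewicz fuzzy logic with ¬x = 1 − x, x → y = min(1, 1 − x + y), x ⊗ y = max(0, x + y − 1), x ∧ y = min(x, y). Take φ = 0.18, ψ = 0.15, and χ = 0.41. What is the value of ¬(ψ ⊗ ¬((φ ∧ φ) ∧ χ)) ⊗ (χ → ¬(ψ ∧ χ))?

φ ∧ φ = min(0.18, 0.18) = 0.18
(φ ∧ φ) ∧ χ = min(0.18, 0.41) = 0.18
¬((φ ∧ φ) ∧ χ) = 1 − 0.18 = 0.82
ψ ⊗ ¬((φ ∧ φ) ∧ χ) = max(0, 0.15 + 0.82 − 1) = max(0, -0.03) = 0.00
¬(ψ ⊗ ¬((φ ∧ φ) ∧ χ)) = 1 − 0.00 = 1.00
ψ ∧ χ = min(0.15, 0.41) = 0.15
¬(ψ ∧ χ) = 1 − 0.15 = 0.85
χ → ¬(ψ ∧ χ) = min(1, 1 − 0.41 + 0.85) = min(1, 1.44) = 1.00
¬(ψ ⊗ ¬((φ ∧ φ) ∧ χ)) ⊗ (χ → ¬(ψ ∧ χ)) = max(0, 1.00 + 1.00 − 1) = max(0, 1.00) = 1.00

1.00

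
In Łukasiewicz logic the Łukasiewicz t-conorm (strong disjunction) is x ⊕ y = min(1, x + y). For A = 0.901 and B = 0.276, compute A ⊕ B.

A ⊕ B = min(1, 0.901 + 0.276) = min(1, 1.177) = 1.000
For comparison, the Gödel t-conorm max(x, y) would give 0.901.

1.000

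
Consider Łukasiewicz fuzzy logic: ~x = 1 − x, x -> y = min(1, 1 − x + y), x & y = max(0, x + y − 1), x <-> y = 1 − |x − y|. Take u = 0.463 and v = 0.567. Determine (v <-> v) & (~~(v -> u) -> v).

0.671

v <-> v = 1 − |0.567 − 0.567| = 1 − 0.000 = 1.000
v -> u = min(1, 1 − 0.567 + 0.463) = min(1, 0.896) = 0.896
~(v -> u) = 1 − 0.896 = 0.104
~~(v -> u) = 1 − 0.104 = 0.896
~~(v -> u) -> v = min(1, 1 − 0.896 + 0.567) = min(1, 0.671) = 0.671
(v <-> v) & (~~(v -> u) -> v) = max(0, 1.000 + 0.671 − 1) = max(0, 0.671) = 0.671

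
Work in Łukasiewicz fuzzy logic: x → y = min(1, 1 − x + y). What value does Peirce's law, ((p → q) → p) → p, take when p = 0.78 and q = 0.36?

0.78

p → q = min(1, 1 − 0.78 + 0.36) = min(1, 0.58) = 0.58
(p → q) → p = min(1, 1 − 0.58 + 0.78) = min(1, 1.20) = 1.00
((p → q) → p) → p = min(1, 1 − 1.00 + 0.78) = min(1, 0.78) = 0.78
(The value 0.78 < 1 shows this instance is not satisfied; not a Ł∞-tautology in general.)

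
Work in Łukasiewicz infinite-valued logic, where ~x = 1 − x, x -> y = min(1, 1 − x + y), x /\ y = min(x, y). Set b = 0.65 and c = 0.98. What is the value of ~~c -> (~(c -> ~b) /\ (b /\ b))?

~c = 1 − 0.98 = 0.02
~~c = 1 − 0.02 = 0.98
~b = 1 − 0.65 = 0.35
c -> ~b = min(1, 1 − 0.98 + 0.35) = min(1, 0.37) = 0.37
~(c -> ~b) = 1 − 0.37 = 0.63
b /\ b = min(0.65, 0.65) = 0.65
~(c -> ~b) /\ (b /\ b) = min(0.63, 0.65) = 0.63
~~c -> (~(c -> ~b) /\ (b /\ b)) = min(1, 1 − 0.98 + 0.63) = min(1, 0.65) = 0.65

0.65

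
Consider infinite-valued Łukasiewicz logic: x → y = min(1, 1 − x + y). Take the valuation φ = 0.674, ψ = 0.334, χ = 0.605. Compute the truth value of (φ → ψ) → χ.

0.945

φ → ψ = min(1, 1 − 0.674 + 0.334) = min(1, 0.660) = 0.660
(φ → ψ) → χ = min(1, 1 − 0.660 + 0.605) = min(1, 0.945) = 0.945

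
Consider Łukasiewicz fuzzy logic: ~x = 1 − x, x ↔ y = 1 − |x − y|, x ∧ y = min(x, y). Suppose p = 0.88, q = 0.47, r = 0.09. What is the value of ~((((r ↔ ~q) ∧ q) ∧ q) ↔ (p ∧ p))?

~q = 1 − 0.47 = 0.53
r ↔ ~q = 1 − |0.09 − 0.53| = 1 − 0.44 = 0.56
(r ↔ ~q) ∧ q = min(0.56, 0.47) = 0.47
((r ↔ ~q) ∧ q) ∧ q = min(0.47, 0.47) = 0.47
p ∧ p = min(0.88, 0.88) = 0.88
(((r ↔ ~q) ∧ q) ∧ q) ↔ (p ∧ p) = 1 − |0.47 − 0.88| = 1 − 0.41 = 0.59
~((((r ↔ ~q) ∧ q) ∧ q) ↔ (p ∧ p)) = 1 − 0.59 = 0.41

0.41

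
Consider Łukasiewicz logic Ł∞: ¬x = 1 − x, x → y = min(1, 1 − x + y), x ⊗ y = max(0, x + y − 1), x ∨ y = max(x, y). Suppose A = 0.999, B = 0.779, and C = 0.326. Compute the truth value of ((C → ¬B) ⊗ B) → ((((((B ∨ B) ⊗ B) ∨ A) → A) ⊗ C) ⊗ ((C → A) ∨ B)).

0.652

¬B = 1 − 0.779 = 0.221
C → ¬B = min(1, 1 − 0.326 + 0.221) = min(1, 0.895) = 0.895
(C → ¬B) ⊗ B = max(0, 0.895 + 0.779 − 1) = max(0, 0.674) = 0.674
B ∨ B = max(0.779, 0.779) = 0.779
(B ∨ B) ⊗ B = max(0, 0.779 + 0.779 − 1) = max(0, 0.558) = 0.558
((B ∨ B) ⊗ B) ∨ A = max(0.558, 0.999) = 0.999
(((B ∨ B) ⊗ B) ∨ A) → A = min(1, 1 − 0.999 + 0.999) = min(1, 1.000) = 1.000
((((B ∨ B) ⊗ B) ∨ A) → A) ⊗ C = max(0, 1.000 + 0.326 − 1) = max(0, 0.326) = 0.326
C → A = min(1, 1 − 0.326 + 0.999) = min(1, 1.673) = 1.000
(C → A) ∨ B = max(1.000, 0.779) = 1.000
(((((B ∨ B) ⊗ B) ∨ A) → A) ⊗ C) ⊗ ((C → A) ∨ B) = max(0, 0.326 + 1.000 − 1) = max(0, 0.326) = 0.326
((C → ¬B) ⊗ B) → ((((((B ∨ B) ⊗ B) ∨ A) → A) ⊗ C) ⊗ ((C → A) ∨ B)) = min(1, 1 − 0.674 + 0.326) = min(1, 0.652) = 0.652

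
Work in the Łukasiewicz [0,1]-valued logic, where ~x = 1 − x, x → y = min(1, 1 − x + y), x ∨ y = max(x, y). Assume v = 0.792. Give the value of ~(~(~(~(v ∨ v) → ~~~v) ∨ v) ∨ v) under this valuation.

v ∨ v = max(0.792, 0.792) = 0.792
~(v ∨ v) = 1 − 0.792 = 0.208
~v = 1 − 0.792 = 0.208
~~v = 1 − 0.208 = 0.792
~~~v = 1 − 0.792 = 0.208
~(v ∨ v) → ~~~v = min(1, 1 − 0.208 + 0.208) = min(1, 1.000) = 1.000
~(~(v ∨ v) → ~~~v) = 1 − 1.000 = 0.000
~(~(v ∨ v) → ~~~v) ∨ v = max(0.000, 0.792) = 0.792
~(~(~(v ∨ v) → ~~~v) ∨ v) = 1 − 0.792 = 0.208
~(~(~(v ∨ v) → ~~~v) ∨ v) ∨ v = max(0.208, 0.792) = 0.792
~(~(~(~(v ∨ v) → ~~~v) ∨ v) ∨ v) = 1 − 0.792 = 0.208

0.208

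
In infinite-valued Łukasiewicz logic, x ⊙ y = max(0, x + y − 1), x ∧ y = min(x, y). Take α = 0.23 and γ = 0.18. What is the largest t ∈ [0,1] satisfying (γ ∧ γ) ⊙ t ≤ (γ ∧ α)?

γ ∧ γ = min(0.18, 0.18) = 0.18
So the left factor is γ ∧ γ = 0.18.
γ ∧ α = min(0.18, 0.23) = 0.18
So the right-hand bound is γ ∧ α = 0.18.
The residuum of the Łukasiewicz t-norm gives the supremum: min(1, 1 − 0.18 + 0.18).
1 − 0.18 + 0.18 = 1.00, so t = min(1, 1.00) = 1.00.
Check: 0.18 ⊙ 1.00 = max(0, 0.18) = 0.18 ≤ 0.18.

1.00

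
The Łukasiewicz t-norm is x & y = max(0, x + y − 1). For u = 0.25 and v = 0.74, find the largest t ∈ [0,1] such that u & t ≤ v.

1.00

The residuum of the Łukasiewicz t-norm gives the supremum: min(1, 1 − 0.25 + 0.74).
1 − 0.25 + 0.74 = 1.49, so t = min(1, 1.49) = 1.00.
Check: 0.25 & 1.00 = max(0, 0.25) = 0.25 ≤ 0.74.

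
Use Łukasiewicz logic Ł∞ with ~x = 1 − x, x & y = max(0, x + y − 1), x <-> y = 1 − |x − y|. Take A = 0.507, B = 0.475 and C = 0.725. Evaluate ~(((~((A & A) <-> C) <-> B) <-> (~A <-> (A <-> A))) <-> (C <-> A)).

A & A = max(0, 0.507 + 0.507 − 1) = max(0, 0.014) = 0.014
(A & A) <-> C = 1 − |0.014 − 0.725| = 1 − 0.711 = 0.289
~((A & A) <-> C) = 1 − 0.289 = 0.711
~((A & A) <-> C) <-> B = 1 − |0.711 − 0.475| = 1 − 0.236 = 0.764
~A = 1 − 0.507 = 0.493
A <-> A = 1 − |0.507 − 0.507| = 1 − 0.000 = 1.000
~A <-> (A <-> A) = 1 − |0.493 − 1.000| = 1 − 0.507 = 0.493
(~((A & A) <-> C) <-> B) <-> (~A <-> (A <-> A)) = 1 − |0.764 − 0.493| = 1 − 0.271 = 0.729
C <-> A = 1 − |0.725 − 0.507| = 1 − 0.218 = 0.782
((~((A & A) <-> C) <-> B) <-> (~A <-> (A <-> A))) <-> (C <-> A) = 1 − |0.729 − 0.782| = 1 − 0.053 = 0.947
~(((~((A & A) <-> C) <-> B) <-> (~A <-> (A <-> A))) <-> (C <-> A)) = 1 − 0.947 = 0.053

0.053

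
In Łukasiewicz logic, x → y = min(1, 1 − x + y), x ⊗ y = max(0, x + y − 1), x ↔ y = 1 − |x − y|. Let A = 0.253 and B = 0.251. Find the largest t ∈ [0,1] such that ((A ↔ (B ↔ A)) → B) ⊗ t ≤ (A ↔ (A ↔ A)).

B ↔ A = 1 − |0.251 − 0.253| = 1 − 0.002 = 0.998
A ↔ (B ↔ A) = 1 − |0.253 − 0.998| = 1 − 0.745 = 0.255
(A ↔ (B ↔ A)) → B = min(1, 1 − 0.255 + 0.251) = min(1, 0.996) = 0.996
So the left factor is (A ↔ (B ↔ A)) → B = 0.996.
A ↔ A = 1 − |0.253 − 0.253| = 1 − 0.000 = 1.000
A ↔ (A ↔ A) = 1 − |0.253 − 1.000| = 1 − 0.747 = 0.253
So the right-hand bound is A ↔ (A ↔ A) = 0.253.
The residuum of the Łukasiewicz t-norm gives the supremum: min(1, 1 − 0.996 + 0.253).
1 − 0.996 + 0.253 = 0.257, so t = min(1, 0.257) = 0.257.
Check: 0.996 ⊗ 0.257 = max(0, 0.253) = 0.253 ≤ 0.253.

0.257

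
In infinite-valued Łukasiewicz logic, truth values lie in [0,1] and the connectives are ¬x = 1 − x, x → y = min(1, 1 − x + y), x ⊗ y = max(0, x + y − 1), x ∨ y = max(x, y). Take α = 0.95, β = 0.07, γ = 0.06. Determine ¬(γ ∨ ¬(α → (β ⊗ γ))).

β ⊗ γ = max(0, 0.07 + 0.06 − 1) = max(0, -0.87) = 0.00
α → (β ⊗ γ) = min(1, 1 − 0.95 + 0.00) = min(1, 0.05) = 0.05
¬(α → (β ⊗ γ)) = 1 − 0.05 = 0.95
γ ∨ ¬(α → (β ⊗ γ)) = max(0.06, 0.95) = 0.95
¬(γ ∨ ¬(α → (β ⊗ γ))) = 1 − 0.95 = 0.05

0.05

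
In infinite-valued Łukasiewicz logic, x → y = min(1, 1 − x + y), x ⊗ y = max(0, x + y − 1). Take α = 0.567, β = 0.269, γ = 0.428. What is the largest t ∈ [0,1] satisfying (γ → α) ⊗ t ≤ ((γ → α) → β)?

0.269

γ → α = min(1, 1 − 0.428 + 0.567) = min(1, 1.139) = 1.000
So the left factor is γ → α = 1.000.
(γ → α) → β = min(1, 1 − 1.000 + 0.269) = min(1, 0.269) = 0.269
So the right-hand bound is (γ → α) → β = 0.269.
The residuum of the Łukasiewicz t-norm gives the supremum: min(1, 1 − 1.000 + 0.269).
1 − 1.000 + 0.269 = 0.269, so t = min(1, 0.269) = 0.269.
Check: 1.000 ⊗ 0.269 = max(0, 0.269) = 0.269 ≤ 0.269.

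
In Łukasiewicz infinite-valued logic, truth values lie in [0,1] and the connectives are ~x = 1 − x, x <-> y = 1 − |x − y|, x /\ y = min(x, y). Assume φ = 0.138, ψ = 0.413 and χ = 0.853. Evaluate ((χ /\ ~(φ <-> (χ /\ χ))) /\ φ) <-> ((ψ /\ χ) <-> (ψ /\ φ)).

0.413

χ /\ χ = min(0.853, 0.853) = 0.853
φ <-> (χ /\ χ) = 1 − |0.138 − 0.853| = 1 − 0.715 = 0.285
~(φ <-> (χ /\ χ)) = 1 − 0.285 = 0.715
χ /\ ~(φ <-> (χ /\ χ)) = min(0.853, 0.715) = 0.715
(χ /\ ~(φ <-> (χ /\ χ))) /\ φ = min(0.715, 0.138) = 0.138
ψ /\ χ = min(0.413, 0.853) = 0.413
ψ /\ φ = min(0.413, 0.138) = 0.138
(ψ /\ χ) <-> (ψ /\ φ) = 1 − |0.413 − 0.138| = 1 − 0.275 = 0.725
((χ /\ ~(φ <-> (χ /\ χ))) /\ φ) <-> ((ψ /\ χ) <-> (ψ /\ φ)) = 1 − |0.138 − 0.725| = 1 − 0.587 = 0.413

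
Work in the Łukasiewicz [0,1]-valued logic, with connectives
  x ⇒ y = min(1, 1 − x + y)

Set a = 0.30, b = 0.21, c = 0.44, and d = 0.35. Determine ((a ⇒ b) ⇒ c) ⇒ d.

0.82

a ⇒ b = min(1, 1 − 0.30 + 0.21) = min(1, 0.91) = 0.91
(a ⇒ b) ⇒ c = min(1, 1 − 0.91 + 0.44) = min(1, 0.53) = 0.53
((a ⇒ b) ⇒ c) ⇒ d = min(1, 1 − 0.53 + 0.35) = min(1, 0.82) = 0.82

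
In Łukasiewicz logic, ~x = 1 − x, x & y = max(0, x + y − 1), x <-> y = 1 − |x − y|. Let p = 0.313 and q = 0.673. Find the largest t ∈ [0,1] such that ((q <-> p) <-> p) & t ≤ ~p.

q <-> p = 1 − |0.673 − 0.313| = 1 − 0.360 = 0.640
(q <-> p) <-> p = 1 − |0.640 − 0.313| = 1 − 0.327 = 0.673
So the left factor is (q <-> p) <-> p = 0.673.
~p = 1 − 0.313 = 0.687
So the right-hand bound is ~p = 0.687.
The residuum of the Łukasiewicz t-norm gives the supremum: min(1, 1 − 0.673 + 0.687).
1 − 0.673 + 0.687 = 1.014, so t = min(1, 1.014) = 1.000.
Check: 0.673 & 1.000 = max(0, 0.673) = 0.673 ≤ 0.687.

1.000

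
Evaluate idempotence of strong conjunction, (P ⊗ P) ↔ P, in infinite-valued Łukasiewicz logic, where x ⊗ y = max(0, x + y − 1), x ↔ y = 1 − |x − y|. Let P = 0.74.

0.74

P ⊗ P = max(0, 0.74 + 0.74 − 1) = max(0, 0.48) = 0.48
(P ⊗ P) ↔ P = 1 − |0.48 − 0.74| = 1 − 0.26 = 0.74
(The value 0.74 < 1 shows this instance is not satisfied; fails in Ł∞ since a ⊗ a = max(0, 2a−1) ≠ a in general.)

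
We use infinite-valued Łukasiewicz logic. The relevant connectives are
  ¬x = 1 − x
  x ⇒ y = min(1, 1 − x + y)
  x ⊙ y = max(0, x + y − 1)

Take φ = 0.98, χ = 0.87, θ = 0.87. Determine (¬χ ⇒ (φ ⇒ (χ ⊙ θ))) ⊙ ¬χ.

0.13

¬χ = 1 − 0.87 = 0.13
χ ⊙ θ = max(0, 0.87 + 0.87 − 1) = max(0, 0.74) = 0.74
φ ⇒ (χ ⊙ θ) = min(1, 1 − 0.98 + 0.74) = min(1, 0.76) = 0.76
¬χ ⇒ (φ ⇒ (χ ⊙ θ)) = min(1, 1 − 0.13 + 0.76) = min(1, 1.63) = 1.00
(¬χ ⇒ (φ ⇒ (χ ⊙ θ))) ⊙ ¬χ = max(0, 1.00 + 0.13 − 1) = max(0, 0.13) = 0.13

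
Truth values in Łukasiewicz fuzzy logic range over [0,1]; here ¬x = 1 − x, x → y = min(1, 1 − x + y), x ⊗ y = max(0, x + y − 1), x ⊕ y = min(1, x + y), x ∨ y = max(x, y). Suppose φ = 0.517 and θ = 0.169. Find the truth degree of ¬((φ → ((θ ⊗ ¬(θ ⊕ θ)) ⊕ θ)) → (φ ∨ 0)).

θ ⊕ θ = min(1, 0.169 + 0.169) = min(1, 0.338) = 0.338
¬(θ ⊕ θ) = 1 − 0.338 = 0.662
θ ⊗ ¬(θ ⊕ θ) = max(0, 0.169 + 0.662 − 1) = max(0, -0.169) = 0.000
(θ ⊗ ¬(θ ⊕ θ)) ⊕ θ = min(1, 0.000 + 0.169) = min(1, 0.169) = 0.169
φ → ((θ ⊗ ¬(θ ⊕ θ)) ⊕ θ) = min(1, 1 − 0.517 + 0.169) = min(1, 0.652) = 0.652
φ ∨ 0 = max(0.517, 0.000) = 0.517
(φ → ((θ ⊗ ¬(θ ⊕ θ)) ⊕ θ)) → (φ ∨ 0) = min(1, 1 − 0.652 + 0.517) = min(1, 0.865) = 0.865
¬((φ → ((θ ⊗ ¬(θ ⊕ θ)) ⊕ θ)) → (φ ∨ 0)) = 1 − 0.865 = 0.135

0.135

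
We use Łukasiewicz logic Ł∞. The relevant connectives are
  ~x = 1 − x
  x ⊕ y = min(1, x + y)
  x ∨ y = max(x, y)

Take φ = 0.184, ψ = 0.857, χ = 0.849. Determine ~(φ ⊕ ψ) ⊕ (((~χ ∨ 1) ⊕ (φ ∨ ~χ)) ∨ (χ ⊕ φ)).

1.000

φ ⊕ ψ = min(1, 0.184 + 0.857) = min(1, 1.041) = 1.000
~(φ ⊕ ψ) = 1 − 1.000 = 0.000
~χ = 1 − 0.849 = 0.151
~χ ∨ 1 = max(0.151, 1.000) = 1.000
φ ∨ ~χ = max(0.184, 0.151) = 0.184
(~χ ∨ 1) ⊕ (φ ∨ ~χ) = min(1, 1.000 + 0.184) = min(1, 1.184) = 1.000
χ ⊕ φ = min(1, 0.849 + 0.184) = min(1, 1.033) = 1.000
((~χ ∨ 1) ⊕ (φ ∨ ~χ)) ∨ (χ ⊕ φ) = max(1.000, 1.000) = 1.000
~(φ ⊕ ψ) ⊕ (((~χ ∨ 1) ⊕ (φ ∨ ~χ)) ∨ (χ ⊕ φ)) = min(1, 0.000 + 1.000) = min(1, 1.000) = 1.000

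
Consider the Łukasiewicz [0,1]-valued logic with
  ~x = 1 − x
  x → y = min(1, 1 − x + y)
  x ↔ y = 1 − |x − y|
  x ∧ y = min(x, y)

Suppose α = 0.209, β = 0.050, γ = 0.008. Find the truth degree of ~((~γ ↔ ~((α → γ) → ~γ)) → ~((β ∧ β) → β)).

~γ = 1 − 0.008 = 0.992
α → γ = min(1, 1 − 0.209 + 0.008) = min(1, 0.799) = 0.799
(α → γ) → ~γ = min(1, 1 − 0.799 + 0.992) = min(1, 1.193) = 1.000
~((α → γ) → ~γ) = 1 − 1.000 = 0.000
~γ ↔ ~((α → γ) → ~γ) = 1 − |0.992 − 0.000| = 1 − 0.992 = 0.008
β ∧ β = min(0.050, 0.050) = 0.050
(β ∧ β) → β = min(1, 1 − 0.050 + 0.050) = min(1, 1.000) = 1.000
~((β ∧ β) → β) = 1 − 1.000 = 0.000
(~γ ↔ ~((α → γ) → ~γ)) → ~((β ∧ β) → β) = min(1, 1 − 0.008 + 0.000) = min(1, 0.992) = 0.992
~((~γ ↔ ~((α → γ) → ~γ)) → ~((β ∧ β) → β)) = 1 − 0.992 = 0.008

0.008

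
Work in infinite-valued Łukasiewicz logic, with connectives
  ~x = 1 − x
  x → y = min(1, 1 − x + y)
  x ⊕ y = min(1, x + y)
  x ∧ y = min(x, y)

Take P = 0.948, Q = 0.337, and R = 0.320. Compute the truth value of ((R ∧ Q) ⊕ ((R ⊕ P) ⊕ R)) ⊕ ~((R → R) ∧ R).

R ∧ Q = min(0.320, 0.337) = 0.320
R ⊕ P = min(1, 0.320 + 0.948) = min(1, 1.268) = 1.000
(R ⊕ P) ⊕ R = min(1, 1.000 + 0.320) = min(1, 1.320) = 1.000
(R ∧ Q) ⊕ ((R ⊕ P) ⊕ R) = min(1, 0.320 + 1.000) = min(1, 1.320) = 1.000
R → R = min(1, 1 − 0.320 + 0.320) = min(1, 1.000) = 1.000
(R → R) ∧ R = min(1.000, 0.320) = 0.320
~((R → R) ∧ R) = 1 − 0.320 = 0.680
((R ∧ Q) ⊕ ((R ⊕ P) ⊕ R)) ⊕ ~((R → R) ∧ R) = min(1, 1.000 + 0.680) = min(1, 1.680) = 1.000

1.000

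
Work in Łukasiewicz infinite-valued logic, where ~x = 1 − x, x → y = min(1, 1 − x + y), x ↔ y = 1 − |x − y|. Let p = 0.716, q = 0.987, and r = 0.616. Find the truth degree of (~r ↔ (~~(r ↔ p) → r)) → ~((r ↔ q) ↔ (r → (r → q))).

0.703

~r = 1 − 0.616 = 0.384
r ↔ p = 1 − |0.616 − 0.716| = 1 − 0.100 = 0.900
~(r ↔ p) = 1 − 0.900 = 0.100
~~(r ↔ p) = 1 − 0.100 = 0.900
~~(r ↔ p) → r = min(1, 1 − 0.900 + 0.616) = min(1, 0.716) = 0.716
~r ↔ (~~(r ↔ p) → r) = 1 − |0.384 − 0.716| = 1 − 0.332 = 0.668
r ↔ q = 1 − |0.616 − 0.987| = 1 − 0.371 = 0.629
r → q = min(1, 1 − 0.616 + 0.987) = min(1, 1.371) = 1.000
r → (r → q) = min(1, 1 − 0.616 + 1.000) = min(1, 1.384) = 1.000
(r ↔ q) ↔ (r → (r → q)) = 1 − |0.629 − 1.000| = 1 − 0.371 = 0.629
~((r ↔ q) ↔ (r → (r → q))) = 1 − 0.629 = 0.371
(~r ↔ (~~(r ↔ p) → r)) → ~((r ↔ q) ↔ (r → (r → q))) = min(1, 1 − 0.668 + 0.371) = min(1, 0.703) = 0.703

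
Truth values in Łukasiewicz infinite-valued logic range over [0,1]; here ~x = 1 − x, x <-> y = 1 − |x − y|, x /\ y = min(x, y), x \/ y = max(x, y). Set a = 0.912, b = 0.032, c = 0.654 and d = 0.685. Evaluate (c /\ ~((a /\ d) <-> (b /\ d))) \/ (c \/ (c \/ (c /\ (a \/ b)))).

a /\ d = min(0.912, 0.685) = 0.685
b /\ d = min(0.032, 0.685) = 0.032
(a /\ d) <-> (b /\ d) = 1 − |0.685 − 0.032| = 1 − 0.653 = 0.347
~((a /\ d) <-> (b /\ d)) = 1 − 0.347 = 0.653
c /\ ~((a /\ d) <-> (b /\ d)) = min(0.654, 0.653) = 0.653
a \/ b = max(0.912, 0.032) = 0.912
c /\ (a \/ b) = min(0.654, 0.912) = 0.654
c \/ (c /\ (a \/ b)) = max(0.654, 0.654) = 0.654
c \/ (c \/ (c /\ (a \/ b))) = max(0.654, 0.654) = 0.654
(c /\ ~((a /\ d) <-> (b /\ d))) \/ (c \/ (c \/ (c /\ (a \/ b)))) = max(0.653, 0.654) = 0.654

0.654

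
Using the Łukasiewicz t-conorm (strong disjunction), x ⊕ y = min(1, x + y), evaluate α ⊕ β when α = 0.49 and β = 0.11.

0.60

α ⊕ β = min(1, 0.49 + 0.11) = min(1, 0.60) = 0.60
For comparison, the Gödel t-conorm max(x, y) would give 0.49.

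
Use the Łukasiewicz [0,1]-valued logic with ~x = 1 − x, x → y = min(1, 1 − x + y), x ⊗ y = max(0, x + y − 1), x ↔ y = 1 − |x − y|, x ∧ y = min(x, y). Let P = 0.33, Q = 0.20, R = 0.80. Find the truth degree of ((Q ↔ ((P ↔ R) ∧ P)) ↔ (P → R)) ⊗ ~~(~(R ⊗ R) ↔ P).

P ↔ R = 1 − |0.33 − 0.80| = 1 − 0.47 = 0.53
(P ↔ R) ∧ P = min(0.53, 0.33) = 0.33
Q ↔ ((P ↔ R) ∧ P) = 1 − |0.20 − 0.33| = 1 − 0.13 = 0.87
P → R = min(1, 1 − 0.33 + 0.80) = min(1, 1.47) = 1.00
(Q ↔ ((P ↔ R) ∧ P)) ↔ (P → R) = 1 − |0.87 − 1.00| = 1 − 0.13 = 0.87
R ⊗ R = max(0, 0.80 + 0.80 − 1) = max(0, 0.60) = 0.60
~(R ⊗ R) = 1 − 0.60 = 0.40
~(R ⊗ R) ↔ P = 1 − |0.40 − 0.33| = 1 − 0.07 = 0.93
~(~(R ⊗ R) ↔ P) = 1 − 0.93 = 0.07
~~(~(R ⊗ R) ↔ P) = 1 − 0.07 = 0.93
((Q ↔ ((P ↔ R) ∧ P)) ↔ (P → R)) ⊗ ~~(~(R ⊗ R) ↔ P) = max(0, 0.87 + 0.93 − 1) = max(0, 0.80) = 0.80

0.80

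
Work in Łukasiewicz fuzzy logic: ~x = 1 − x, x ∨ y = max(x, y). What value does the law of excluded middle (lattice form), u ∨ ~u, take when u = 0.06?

~u = 1 − 0.06 = 0.94
u ∨ ~u = max(0.06, 0.94) = 0.94
(The value 0.94 < 1 shows this instance is not satisfied; not a Ł∞-tautology — its value is max(a, 1−a).)

0.94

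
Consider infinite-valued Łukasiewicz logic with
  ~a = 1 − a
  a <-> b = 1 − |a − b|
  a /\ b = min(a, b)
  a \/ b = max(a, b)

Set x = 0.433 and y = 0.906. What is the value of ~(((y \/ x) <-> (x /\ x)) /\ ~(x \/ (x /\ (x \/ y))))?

0.473

y \/ x = max(0.906, 0.433) = 0.906
x /\ x = min(0.433, 0.433) = 0.433
(y \/ x) <-> (x /\ x) = 1 − |0.906 − 0.433| = 1 − 0.473 = 0.527
x \/ y = max(0.433, 0.906) = 0.906
x /\ (x \/ y) = min(0.433, 0.906) = 0.433
x \/ (x /\ (x \/ y)) = max(0.433, 0.433) = 0.433
~(x \/ (x /\ (x \/ y))) = 1 − 0.433 = 0.567
((y \/ x) <-> (x /\ x)) /\ ~(x \/ (x /\ (x \/ y))) = min(0.527, 0.567) = 0.527
~(((y \/ x) <-> (x /\ x)) /\ ~(x \/ (x /\ (x \/ y)))) = 1 − 0.527 = 0.473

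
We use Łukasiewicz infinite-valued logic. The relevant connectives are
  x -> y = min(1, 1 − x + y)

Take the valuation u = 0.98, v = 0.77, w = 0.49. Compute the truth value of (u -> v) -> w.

0.70

u -> v = min(1, 1 − 0.98 + 0.77) = min(1, 0.79) = 0.79
(u -> v) -> w = min(1, 1 − 0.79 + 0.49) = min(1, 0.70) = 0.70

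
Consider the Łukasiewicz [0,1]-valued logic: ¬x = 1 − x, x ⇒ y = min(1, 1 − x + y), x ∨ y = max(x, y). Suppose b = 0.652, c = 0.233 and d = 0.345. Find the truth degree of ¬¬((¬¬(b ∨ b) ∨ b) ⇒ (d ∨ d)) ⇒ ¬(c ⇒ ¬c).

b ∨ b = max(0.652, 0.652) = 0.652
¬(b ∨ b) = 1 − 0.652 = 0.348
¬¬(b ∨ b) = 1 − 0.348 = 0.652
¬¬(b ∨ b) ∨ b = max(0.652, 0.652) = 0.652
d ∨ d = max(0.345, 0.345) = 0.345
(¬¬(b ∨ b) ∨ b) ⇒ (d ∨ d) = min(1, 1 − 0.652 + 0.345) = min(1, 0.693) = 0.693
¬((¬¬(b ∨ b) ∨ b) ⇒ (d ∨ d)) = 1 − 0.693 = 0.307
¬¬((¬¬(b ∨ b) ∨ b) ⇒ (d ∨ d)) = 1 − 0.307 = 0.693
¬c = 1 − 0.233 = 0.767
c ⇒ ¬c = min(1, 1 − 0.233 + 0.767) = min(1, 1.534) = 1.000
¬(c ⇒ ¬c) = 1 − 1.000 = 0.000
¬¬((¬¬(b ∨ b) ∨ b) ⇒ (d ∨ d)) ⇒ ¬(c ⇒ ¬c) = min(1, 1 − 0.693 + 0.000) = min(1, 0.307) = 0.307

0.307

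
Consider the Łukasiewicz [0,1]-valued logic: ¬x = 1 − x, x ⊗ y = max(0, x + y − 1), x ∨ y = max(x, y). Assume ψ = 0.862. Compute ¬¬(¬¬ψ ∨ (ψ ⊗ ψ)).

¬ψ = 1 − 0.862 = 0.138
¬¬ψ = 1 − 0.138 = 0.862
ψ ⊗ ψ = max(0, 0.862 + 0.862 − 1) = max(0, 0.724) = 0.724
¬¬ψ ∨ (ψ ⊗ ψ) = max(0.862, 0.724) = 0.862
¬(¬¬ψ ∨ (ψ ⊗ ψ)) = 1 − 0.862 = 0.138
¬¬(¬¬ψ ∨ (ψ ⊗ ψ)) = 1 − 0.138 = 0.862

0.862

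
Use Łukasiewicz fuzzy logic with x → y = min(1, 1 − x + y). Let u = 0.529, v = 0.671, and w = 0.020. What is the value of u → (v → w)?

0.820

v → w = min(1, 1 − 0.671 + 0.020) = min(1, 0.349) = 0.349
u → (v → w) = min(1, 1 − 0.529 + 0.349) = min(1, 0.820) = 0.820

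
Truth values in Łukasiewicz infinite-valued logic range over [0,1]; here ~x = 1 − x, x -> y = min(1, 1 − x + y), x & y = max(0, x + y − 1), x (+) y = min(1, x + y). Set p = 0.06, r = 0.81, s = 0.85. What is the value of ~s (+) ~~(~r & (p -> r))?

0.34

~s = 1 − 0.85 = 0.15
~r = 1 − 0.81 = 0.19
p -> r = min(1, 1 − 0.06 + 0.81) = min(1, 1.75) = 1.00
~r & (p -> r) = max(0, 0.19 + 1.00 − 1) = max(0, 0.19) = 0.19
~(~r & (p -> r)) = 1 − 0.19 = 0.81
~~(~r & (p -> r)) = 1 − 0.81 = 0.19
~s (+) ~~(~r & (p -> r)) = min(1, 0.15 + 0.19) = min(1, 0.34) = 0.34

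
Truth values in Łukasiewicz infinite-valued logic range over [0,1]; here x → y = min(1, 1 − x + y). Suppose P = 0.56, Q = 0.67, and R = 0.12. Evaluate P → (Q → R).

Q → R = min(1, 1 − 0.67 + 0.12) = min(1, 0.45) = 0.45
P → (Q → R) = min(1, 1 − 0.56 + 0.45) = min(1, 0.89) = 0.89

0.89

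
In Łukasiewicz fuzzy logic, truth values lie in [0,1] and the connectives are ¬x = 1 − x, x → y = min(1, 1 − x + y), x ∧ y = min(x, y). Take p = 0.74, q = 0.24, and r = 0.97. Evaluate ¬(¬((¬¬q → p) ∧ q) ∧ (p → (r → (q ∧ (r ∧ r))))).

0.47

¬q = 1 − 0.24 = 0.76
¬¬q = 1 − 0.76 = 0.24
¬¬q → p = min(1, 1 − 0.24 + 0.74) = min(1, 1.50) = 1.00
(¬¬q → p) ∧ q = min(1.00, 0.24) = 0.24
¬((¬¬q → p) ∧ q) = 1 − 0.24 = 0.76
r ∧ r = min(0.97, 0.97) = 0.97
q ∧ (r ∧ r) = min(0.24, 0.97) = 0.24
r → (q ∧ (r ∧ r)) = min(1, 1 − 0.97 + 0.24) = min(1, 0.27) = 0.27
p → (r → (q ∧ (r ∧ r))) = min(1, 1 − 0.74 + 0.27) = min(1, 0.53) = 0.53
¬((¬¬q → p) ∧ q) ∧ (p → (r → (q ∧ (r ∧ r)))) = min(0.76, 0.53) = 0.53
¬(¬((¬¬q → p) ∧ q) ∧ (p → (r → (q ∧ (r ∧ r))))) = 1 − 0.53 = 0.47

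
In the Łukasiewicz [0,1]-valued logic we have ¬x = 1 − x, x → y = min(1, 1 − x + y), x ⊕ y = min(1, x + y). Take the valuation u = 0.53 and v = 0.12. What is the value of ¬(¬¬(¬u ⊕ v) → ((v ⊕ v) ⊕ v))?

¬u = 1 − 0.53 = 0.47
¬u ⊕ v = min(1, 0.47 + 0.12) = min(1, 0.59) = 0.59
¬(¬u ⊕ v) = 1 − 0.59 = 0.41
¬¬(¬u ⊕ v) = 1 − 0.41 = 0.59
v ⊕ v = min(1, 0.12 + 0.12) = min(1, 0.24) = 0.24
(v ⊕ v) ⊕ v = min(1, 0.24 + 0.12) = min(1, 0.36) = 0.36
¬¬(¬u ⊕ v) → ((v ⊕ v) ⊕ v) = min(1, 1 − 0.59 + 0.36) = min(1, 0.77) = 0.77
¬(¬¬(¬u ⊕ v) → ((v ⊕ v) ⊕ v)) = 1 − 0.77 = 0.23

0.23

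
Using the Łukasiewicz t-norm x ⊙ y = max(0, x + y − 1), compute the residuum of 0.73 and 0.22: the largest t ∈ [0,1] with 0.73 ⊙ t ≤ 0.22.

The residuum of the Łukasiewicz t-norm gives the supremum: min(1, 1 − 0.73 + 0.22).
1 − 0.73 + 0.22 = 0.49, so t = min(1, 0.49) = 0.49.
Check: 0.73 ⊙ 0.49 = max(0, 0.22) = 0.22 ≤ 0.22.

0.49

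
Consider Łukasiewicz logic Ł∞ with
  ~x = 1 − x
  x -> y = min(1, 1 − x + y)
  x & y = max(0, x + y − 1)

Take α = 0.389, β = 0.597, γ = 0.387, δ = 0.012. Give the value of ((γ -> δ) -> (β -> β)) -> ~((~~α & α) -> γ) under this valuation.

γ -> δ = min(1, 1 − 0.387 + 0.012) = min(1, 0.625) = 0.625
β -> β = min(1, 1 − 0.597 + 0.597) = min(1, 1.000) = 1.000
(γ -> δ) -> (β -> β) = min(1, 1 − 0.625 + 1.000) = min(1, 1.375) = 1.000
~α = 1 − 0.389 = 0.611
~~α = 1 − 0.611 = 0.389
~~α & α = max(0, 0.389 + 0.389 − 1) = max(0, -0.222) = 0.000
(~~α & α) -> γ = min(1, 1 − 0.000 + 0.387) = min(1, 1.387) = 1.000
~((~~α & α) -> γ) = 1 − 1.000 = 0.000
((γ -> δ) -> (β -> β)) -> ~((~~α & α) -> γ) = min(1, 1 − 1.000 + 0.000) = min(1, 0.000) = 0.000

0.000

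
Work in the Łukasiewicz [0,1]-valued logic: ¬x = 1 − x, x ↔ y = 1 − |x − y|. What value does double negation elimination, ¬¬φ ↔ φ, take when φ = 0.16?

¬φ = 1 − 0.16 = 0.84
¬¬φ = 1 − 0.84 = 0.16
¬¬φ ↔ φ = 1 − |0.16 − 0.16| = 1 − 0.00 = 1.00
(As expected: always 1 in Ł∞ since negation is involutive.)

1.00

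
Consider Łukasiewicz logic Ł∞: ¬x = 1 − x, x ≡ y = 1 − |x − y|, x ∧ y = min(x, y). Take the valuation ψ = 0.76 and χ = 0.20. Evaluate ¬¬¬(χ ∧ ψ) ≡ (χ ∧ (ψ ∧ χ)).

χ ∧ ψ = min(0.20, 0.76) = 0.20
¬(χ ∧ ψ) = 1 − 0.20 = 0.80
¬¬(χ ∧ ψ) = 1 − 0.80 = 0.20
¬¬¬(χ ∧ ψ) = 1 − 0.20 = 0.80
ψ ∧ χ = min(0.76, 0.20) = 0.20
χ ∧ (ψ ∧ χ) = min(0.20, 0.20) = 0.20
¬¬¬(χ ∧ ψ) ≡ (χ ∧ (ψ ∧ χ)) = 1 − |0.80 − 0.20| = 1 − 0.60 = 0.40

0.40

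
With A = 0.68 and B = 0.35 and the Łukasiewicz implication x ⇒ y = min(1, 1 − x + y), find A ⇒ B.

A ⇒ B = min(1, 1 − 0.68 + 0.35) = min(1, 0.67) = 0.67
For comparison, the Gödel implication (1 if x ≤ y else y) would give 0.35.

0.67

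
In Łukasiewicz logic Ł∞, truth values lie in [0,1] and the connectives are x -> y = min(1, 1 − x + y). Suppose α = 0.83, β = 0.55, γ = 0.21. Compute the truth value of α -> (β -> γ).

β -> γ = min(1, 1 − 0.55 + 0.21) = min(1, 0.66) = 0.66
α -> (β -> γ) = min(1, 1 − 0.83 + 0.66) = min(1, 0.83) = 0.83

0.83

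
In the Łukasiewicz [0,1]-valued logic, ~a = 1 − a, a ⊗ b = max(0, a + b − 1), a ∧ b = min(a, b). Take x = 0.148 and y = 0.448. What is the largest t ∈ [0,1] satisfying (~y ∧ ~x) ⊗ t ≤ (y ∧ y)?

~y = 1 − 0.448 = 0.552
~x = 1 − 0.148 = 0.852
~y ∧ ~x = min(0.552, 0.852) = 0.552
So the left factor is ~y ∧ ~x = 0.552.
y ∧ y = min(0.448, 0.448) = 0.448
So the right-hand bound is y ∧ y = 0.448.
The residuum of the Łukasiewicz t-norm gives the supremum: min(1, 1 − 0.552 + 0.448).
1 − 0.552 + 0.448 = 0.896, so t = min(1, 0.896) = 0.896.
Check: 0.552 ⊗ 0.896 = max(0, 0.448) = 0.448 ≤ 0.448.

0.896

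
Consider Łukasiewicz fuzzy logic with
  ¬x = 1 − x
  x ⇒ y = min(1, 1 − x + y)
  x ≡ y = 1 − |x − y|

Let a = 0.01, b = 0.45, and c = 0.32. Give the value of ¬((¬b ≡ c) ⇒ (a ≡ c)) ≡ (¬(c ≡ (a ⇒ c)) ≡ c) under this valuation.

0.44

¬b = 1 − 0.45 = 0.55
¬b ≡ c = 1 − |0.55 − 0.32| = 1 − 0.23 = 0.77
a ≡ c = 1 − |0.01 − 0.32| = 1 − 0.31 = 0.69
(¬b ≡ c) ⇒ (a ≡ c) = min(1, 1 − 0.77 + 0.69) = min(1, 0.92) = 0.92
¬((¬b ≡ c) ⇒ (a ≡ c)) = 1 − 0.92 = 0.08
a ⇒ c = min(1, 1 − 0.01 + 0.32) = min(1, 1.31) = 1.00
c ≡ (a ⇒ c) = 1 − |0.32 − 1.00| = 1 − 0.68 = 0.32
¬(c ≡ (a ⇒ c)) = 1 − 0.32 = 0.68
¬(c ≡ (a ⇒ c)) ≡ c = 1 − |0.68 − 0.32| = 1 − 0.36 = 0.64
¬((¬b ≡ c) ⇒ (a ≡ c)) ≡ (¬(c ≡ (a ⇒ c)) ≡ c) = 1 − |0.08 − 0.64| = 1 − 0.56 = 0.44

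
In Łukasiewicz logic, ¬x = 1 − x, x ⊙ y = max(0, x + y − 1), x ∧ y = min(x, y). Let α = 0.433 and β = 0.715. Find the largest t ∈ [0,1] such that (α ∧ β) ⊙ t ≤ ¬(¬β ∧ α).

1.000

α ∧ β = min(0.433, 0.715) = 0.433
So the left factor is α ∧ β = 0.433.
¬β = 1 − 0.715 = 0.285
¬β ∧ α = min(0.285, 0.433) = 0.285
¬(¬β ∧ α) = 1 − 0.285 = 0.715
So the right-hand bound is ¬(¬β ∧ α) = 0.715.
The residuum of the Łukasiewicz t-norm gives the supremum: min(1, 1 − 0.433 + 0.715).
1 − 0.433 + 0.715 = 1.282, so t = min(1, 1.282) = 1.000.
Check: 0.433 ⊙ 1.000 = max(0, 0.433) = 0.433 ≤ 0.715.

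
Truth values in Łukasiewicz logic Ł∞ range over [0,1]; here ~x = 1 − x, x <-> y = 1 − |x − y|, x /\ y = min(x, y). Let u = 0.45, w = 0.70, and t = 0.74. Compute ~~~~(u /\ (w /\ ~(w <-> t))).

0.04

w <-> t = 1 − |0.70 − 0.74| = 1 − 0.04 = 0.96
~(w <-> t) = 1 − 0.96 = 0.04
w /\ ~(w <-> t) = min(0.70, 0.04) = 0.04
u /\ (w /\ ~(w <-> t)) = min(0.45, 0.04) = 0.04
~(u /\ (w /\ ~(w <-> t))) = 1 − 0.04 = 0.96
~~(u /\ (w /\ ~(w <-> t))) = 1 − 0.96 = 0.04
~~~(u /\ (w /\ ~(w <-> t))) = 1 − 0.04 = 0.96
~~~~(u /\ (w /\ ~(w <-> t))) = 1 − 0.96 = 0.04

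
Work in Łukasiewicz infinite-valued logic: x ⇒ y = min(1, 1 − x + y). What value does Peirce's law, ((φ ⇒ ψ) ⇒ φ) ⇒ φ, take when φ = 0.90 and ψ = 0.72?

0.90

φ ⇒ ψ = min(1, 1 − 0.90 + 0.72) = min(1, 0.82) = 0.82
(φ ⇒ ψ) ⇒ φ = min(1, 1 − 0.82 + 0.90) = min(1, 1.08) = 1.00
((φ ⇒ ψ) ⇒ φ) ⇒ φ = min(1, 1 − 1.00 + 0.90) = min(1, 0.90) = 0.90
(The value 0.90 < 1 shows this instance is not satisfied; not a Ł∞-tautology in general.)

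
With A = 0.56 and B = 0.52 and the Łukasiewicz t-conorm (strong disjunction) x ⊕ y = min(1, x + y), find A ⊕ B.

A ⊕ B = min(1, 0.56 + 0.52) = min(1, 1.08) = 1.00
For comparison, the Gödel t-conorm max(x, y) would give 0.56.

1.00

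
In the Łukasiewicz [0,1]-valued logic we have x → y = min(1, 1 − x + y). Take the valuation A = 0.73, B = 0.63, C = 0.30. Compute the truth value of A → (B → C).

0.94

B → C = min(1, 1 − 0.63 + 0.30) = min(1, 0.67) = 0.67
A → (B → C) = min(1, 1 − 0.73 + 0.67) = min(1, 0.94) = 0.94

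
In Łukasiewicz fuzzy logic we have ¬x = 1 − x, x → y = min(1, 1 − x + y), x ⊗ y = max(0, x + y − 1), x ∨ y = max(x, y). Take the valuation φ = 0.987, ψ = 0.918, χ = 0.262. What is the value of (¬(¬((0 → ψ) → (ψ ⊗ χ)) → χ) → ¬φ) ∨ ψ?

0 → ψ = min(1, 1 − 0.000 + 0.918) = min(1, 1.918) = 1.000
ψ ⊗ χ = max(0, 0.918 + 0.262 − 1) = max(0, 0.180) = 0.180
(0 → ψ) → (ψ ⊗ χ) = min(1, 1 − 1.000 + 0.180) = min(1, 0.180) = 0.180
¬((0 → ψ) → (ψ ⊗ χ)) = 1 − 0.180 = 0.820
¬((0 → ψ) → (ψ ⊗ χ)) → χ = min(1, 1 − 0.820 + 0.262) = min(1, 0.442) = 0.442
¬(¬((0 → ψ) → (ψ ⊗ χ)) → χ) = 1 − 0.442 = 0.558
¬φ = 1 − 0.987 = 0.013
¬(¬((0 → ψ) → (ψ ⊗ χ)) → χ) → ¬φ = min(1, 1 − 0.558 + 0.013) = min(1, 0.455) = 0.455
(¬(¬((0 → ψ) → (ψ ⊗ χ)) → χ) → ¬φ) ∨ ψ = max(0.455, 0.918) = 0.918

0.918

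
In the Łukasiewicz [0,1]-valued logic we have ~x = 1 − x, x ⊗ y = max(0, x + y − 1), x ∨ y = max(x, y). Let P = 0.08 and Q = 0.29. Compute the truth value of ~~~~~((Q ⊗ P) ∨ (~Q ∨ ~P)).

Q ⊗ P = max(0, 0.29 + 0.08 − 1) = max(0, -0.63) = 0.00
~Q = 1 − 0.29 = 0.71
~P = 1 − 0.08 = 0.92
~Q ∨ ~P = max(0.71, 0.92) = 0.92
(Q ⊗ P) ∨ (~Q ∨ ~P) = max(0.00, 0.92) = 0.92
~((Q ⊗ P) ∨ (~Q ∨ ~P)) = 1 − 0.92 = 0.08
~~((Q ⊗ P) ∨ (~Q ∨ ~P)) = 1 − 0.08 = 0.92
~~~((Q ⊗ P) ∨ (~Q ∨ ~P)) = 1 − 0.92 = 0.08
~~~~((Q ⊗ P) ∨ (~Q ∨ ~P)) = 1 − 0.08 = 0.92
~~~~~((Q ⊗ P) ∨ (~Q ∨ ~P)) = 1 − 0.92 = 0.08

0.08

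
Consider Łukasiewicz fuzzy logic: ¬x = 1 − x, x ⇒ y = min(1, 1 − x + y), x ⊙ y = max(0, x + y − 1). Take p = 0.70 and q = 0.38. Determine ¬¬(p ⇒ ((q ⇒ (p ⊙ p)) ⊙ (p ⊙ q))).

0.38

p ⊙ p = max(0, 0.70 + 0.70 − 1) = max(0, 0.40) = 0.40
q ⇒ (p ⊙ p) = min(1, 1 − 0.38 + 0.40) = min(1, 1.02) = 1.00
p ⊙ q = max(0, 0.70 + 0.38 − 1) = max(0, 0.08) = 0.08
(q ⇒ (p ⊙ p)) ⊙ (p ⊙ q) = max(0, 1.00 + 0.08 − 1) = max(0, 0.08) = 0.08
p ⇒ ((q ⇒ (p ⊙ p)) ⊙ (p ⊙ q)) = min(1, 1 − 0.70 + 0.08) = min(1, 0.38) = 0.38
¬(p ⇒ ((q ⇒ (p ⊙ p)) ⊙ (p ⊙ q))) = 1 − 0.38 = 0.62
¬¬(p ⇒ ((q ⇒ (p ⊙ p)) ⊙ (p ⊙ q))) = 1 − 0.62 = 0.38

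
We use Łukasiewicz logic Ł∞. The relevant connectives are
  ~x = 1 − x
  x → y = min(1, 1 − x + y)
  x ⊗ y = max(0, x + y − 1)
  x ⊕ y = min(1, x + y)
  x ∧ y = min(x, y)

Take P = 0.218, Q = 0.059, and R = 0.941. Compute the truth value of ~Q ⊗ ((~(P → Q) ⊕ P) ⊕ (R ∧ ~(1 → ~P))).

0.536

~Q = 1 − 0.059 = 0.941
P → Q = min(1, 1 − 0.218 + 0.059) = min(1, 0.841) = 0.841
~(P → Q) = 1 − 0.841 = 0.159
~(P → Q) ⊕ P = min(1, 0.159 + 0.218) = min(1, 0.377) = 0.377
~P = 1 − 0.218 = 0.782
1 → ~P = min(1, 1 − 1.000 + 0.782) = min(1, 0.782) = 0.782
~(1 → ~P) = 1 − 0.782 = 0.218
R ∧ ~(1 → ~P) = min(0.941, 0.218) = 0.218
(~(P → Q) ⊕ P) ⊕ (R ∧ ~(1 → ~P)) = min(1, 0.377 + 0.218) = min(1, 0.595) = 0.595
~Q ⊗ ((~(P → Q) ⊕ P) ⊕ (R ∧ ~(1 → ~P))) = max(0, 0.941 + 0.595 − 1) = max(0, 0.536) = 0.536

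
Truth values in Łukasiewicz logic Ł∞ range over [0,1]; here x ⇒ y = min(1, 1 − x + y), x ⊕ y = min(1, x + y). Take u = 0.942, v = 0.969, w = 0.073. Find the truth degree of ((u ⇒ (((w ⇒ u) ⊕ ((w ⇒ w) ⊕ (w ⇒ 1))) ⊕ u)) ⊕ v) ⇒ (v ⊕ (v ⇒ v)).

w ⇒ u = min(1, 1 − 0.073 + 0.942) = min(1, 1.869) = 1.000
w ⇒ w = min(1, 1 − 0.073 + 0.073) = min(1, 1.000) = 1.000
w ⇒ 1 = min(1, 1 − 0.073 + 1.000) = min(1, 1.927) = 1.000
(w ⇒ w) ⊕ (w ⇒ 1) = min(1, 1.000 + 1.000) = min(1, 2.000) = 1.000
(w ⇒ u) ⊕ ((w ⇒ w) ⊕ (w ⇒ 1)) = min(1, 1.000 + 1.000) = min(1, 2.000) = 1.000
((w ⇒ u) ⊕ ((w ⇒ w) ⊕ (w ⇒ 1))) ⊕ u = min(1, 1.000 + 0.942) = min(1, 1.942) = 1.000
u ⇒ (((w ⇒ u) ⊕ ((w ⇒ w) ⊕ (w ⇒ 1))) ⊕ u) = min(1, 1 − 0.942 + 1.000) = min(1, 1.058) = 1.000
(u ⇒ (((w ⇒ u) ⊕ ((w ⇒ w) ⊕ (w ⇒ 1))) ⊕ u)) ⊕ v = min(1, 1.000 + 0.969) = min(1, 1.969) = 1.000
v ⇒ v = min(1, 1 − 0.969 + 0.969) = min(1, 1.000) = 1.000
v ⊕ (v ⇒ v) = min(1, 0.969 + 1.000) = min(1, 1.969) = 1.000
((u ⇒ (((w ⇒ u) ⊕ ((w ⇒ w) ⊕ (w ⇒ 1))) ⊕ u)) ⊕ v) ⇒ (v ⊕ (v ⇒ v)) = min(1, 1 − 1.000 + 1.000) = min(1, 1.000) = 1.000

1.000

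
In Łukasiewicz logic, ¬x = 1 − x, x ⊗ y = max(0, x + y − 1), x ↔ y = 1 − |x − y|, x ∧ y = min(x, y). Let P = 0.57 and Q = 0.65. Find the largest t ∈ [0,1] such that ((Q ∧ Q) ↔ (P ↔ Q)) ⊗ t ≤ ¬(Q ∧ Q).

Q ∧ Q = min(0.65, 0.65) = 0.65
P ↔ Q = 1 − |0.57 − 0.65| = 1 − 0.08 = 0.92
(Q ∧ Q) ↔ (P ↔ Q) = 1 − |0.65 − 0.92| = 1 − 0.27 = 0.73
So the left factor is (Q ∧ Q) ↔ (P ↔ Q) = 0.73.
¬(Q ∧ Q) = 1 − 0.65 = 0.35
So the right-hand bound is ¬(Q ∧ Q) = 0.35.
The residuum of the Łukasiewicz t-norm gives the supremum: min(1, 1 − 0.73 + 0.35).
1 − 0.73 + 0.35 = 0.62, so t = min(1, 0.62) = 0.62.
Check: 0.73 ⊗ 0.62 = max(0, 0.35) = 0.35 ≤ 0.35.

0.62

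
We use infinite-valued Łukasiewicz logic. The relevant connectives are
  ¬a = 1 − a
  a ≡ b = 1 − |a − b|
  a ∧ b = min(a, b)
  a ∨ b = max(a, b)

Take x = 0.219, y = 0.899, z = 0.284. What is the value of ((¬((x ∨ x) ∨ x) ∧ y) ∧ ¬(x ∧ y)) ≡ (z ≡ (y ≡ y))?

0.503

x ∨ x = max(0.219, 0.219) = 0.219
(x ∨ x) ∨ x = max(0.219, 0.219) = 0.219
¬((x ∨ x) ∨ x) = 1 − 0.219 = 0.781
¬((x ∨ x) ∨ x) ∧ y = min(0.781, 0.899) = 0.781
x ∧ y = min(0.219, 0.899) = 0.219
¬(x ∧ y) = 1 − 0.219 = 0.781
(¬((x ∨ x) ∨ x) ∧ y) ∧ ¬(x ∧ y) = min(0.781, 0.781) = 0.781
y ≡ y = 1 − |0.899 − 0.899| = 1 − 0.000 = 1.000
z ≡ (y ≡ y) = 1 − |0.284 − 1.000| = 1 − 0.716 = 0.284
((¬((x ∨ x) ∨ x) ∧ y) ∧ ¬(x ∧ y)) ≡ (z ≡ (y ≡ y)) = 1 − |0.781 − 0.284| = 1 − 0.497 = 0.503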